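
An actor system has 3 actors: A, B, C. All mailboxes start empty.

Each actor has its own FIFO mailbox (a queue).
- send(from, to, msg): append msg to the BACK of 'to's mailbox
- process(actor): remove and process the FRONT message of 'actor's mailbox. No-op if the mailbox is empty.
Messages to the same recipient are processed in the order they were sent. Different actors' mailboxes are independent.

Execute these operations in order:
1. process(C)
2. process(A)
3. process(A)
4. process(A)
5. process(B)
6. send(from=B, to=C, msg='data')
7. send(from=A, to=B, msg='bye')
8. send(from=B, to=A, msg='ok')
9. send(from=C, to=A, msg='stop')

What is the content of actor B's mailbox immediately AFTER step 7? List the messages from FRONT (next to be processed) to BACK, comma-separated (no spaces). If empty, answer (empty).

After 1 (process(C)): A:[] B:[] C:[]
After 2 (process(A)): A:[] B:[] C:[]
After 3 (process(A)): A:[] B:[] C:[]
After 4 (process(A)): A:[] B:[] C:[]
After 5 (process(B)): A:[] B:[] C:[]
After 6 (send(from=B, to=C, msg='data')): A:[] B:[] C:[data]
After 7 (send(from=A, to=B, msg='bye')): A:[] B:[bye] C:[data]

bye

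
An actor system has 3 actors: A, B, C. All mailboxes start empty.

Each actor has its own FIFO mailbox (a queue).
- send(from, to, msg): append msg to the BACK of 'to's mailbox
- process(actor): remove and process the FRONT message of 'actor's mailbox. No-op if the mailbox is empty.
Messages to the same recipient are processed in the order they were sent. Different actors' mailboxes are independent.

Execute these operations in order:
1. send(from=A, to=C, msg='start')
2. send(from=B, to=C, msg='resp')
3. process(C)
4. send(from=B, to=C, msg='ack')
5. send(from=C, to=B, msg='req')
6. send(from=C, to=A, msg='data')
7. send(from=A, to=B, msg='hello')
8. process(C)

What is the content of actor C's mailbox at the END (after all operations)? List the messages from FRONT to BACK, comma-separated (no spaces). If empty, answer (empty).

After 1 (send(from=A, to=C, msg='start')): A:[] B:[] C:[start]
After 2 (send(from=B, to=C, msg='resp')): A:[] B:[] C:[start,resp]
After 3 (process(C)): A:[] B:[] C:[resp]
After 4 (send(from=B, to=C, msg='ack')): A:[] B:[] C:[resp,ack]
After 5 (send(from=C, to=B, msg='req')): A:[] B:[req] C:[resp,ack]
After 6 (send(from=C, to=A, msg='data')): A:[data] B:[req] C:[resp,ack]
After 7 (send(from=A, to=B, msg='hello')): A:[data] B:[req,hello] C:[resp,ack]
After 8 (process(C)): A:[data] B:[req,hello] C:[ack]

Answer: ack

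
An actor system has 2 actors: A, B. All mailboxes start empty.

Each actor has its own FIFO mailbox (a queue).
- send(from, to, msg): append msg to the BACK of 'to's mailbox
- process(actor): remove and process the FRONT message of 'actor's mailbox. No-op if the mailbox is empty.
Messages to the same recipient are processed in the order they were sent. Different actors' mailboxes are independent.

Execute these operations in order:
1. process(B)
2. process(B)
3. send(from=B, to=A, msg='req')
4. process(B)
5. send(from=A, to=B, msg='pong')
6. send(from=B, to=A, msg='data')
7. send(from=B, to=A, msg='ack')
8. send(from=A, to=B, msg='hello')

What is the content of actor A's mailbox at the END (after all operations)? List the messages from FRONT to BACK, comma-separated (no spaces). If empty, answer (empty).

Answer: req,data,ack

Derivation:
After 1 (process(B)): A:[] B:[]
After 2 (process(B)): A:[] B:[]
After 3 (send(from=B, to=A, msg='req')): A:[req] B:[]
After 4 (process(B)): A:[req] B:[]
After 5 (send(from=A, to=B, msg='pong')): A:[req] B:[pong]
After 6 (send(from=B, to=A, msg='data')): A:[req,data] B:[pong]
After 7 (send(from=B, to=A, msg='ack')): A:[req,data,ack] B:[pong]
After 8 (send(from=A, to=B, msg='hello')): A:[req,data,ack] B:[pong,hello]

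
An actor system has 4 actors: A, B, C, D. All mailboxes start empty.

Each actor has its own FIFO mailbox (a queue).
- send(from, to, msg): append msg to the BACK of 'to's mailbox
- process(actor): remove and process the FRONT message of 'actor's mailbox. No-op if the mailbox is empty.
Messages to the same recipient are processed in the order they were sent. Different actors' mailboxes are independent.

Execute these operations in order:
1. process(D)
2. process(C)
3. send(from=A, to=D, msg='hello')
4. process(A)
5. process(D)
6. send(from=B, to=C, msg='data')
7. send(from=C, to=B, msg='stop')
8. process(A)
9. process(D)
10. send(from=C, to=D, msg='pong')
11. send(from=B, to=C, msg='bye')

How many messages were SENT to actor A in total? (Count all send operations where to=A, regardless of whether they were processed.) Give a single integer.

Answer: 0

Derivation:
After 1 (process(D)): A:[] B:[] C:[] D:[]
After 2 (process(C)): A:[] B:[] C:[] D:[]
After 3 (send(from=A, to=D, msg='hello')): A:[] B:[] C:[] D:[hello]
After 4 (process(A)): A:[] B:[] C:[] D:[hello]
After 5 (process(D)): A:[] B:[] C:[] D:[]
After 6 (send(from=B, to=C, msg='data')): A:[] B:[] C:[data] D:[]
After 7 (send(from=C, to=B, msg='stop')): A:[] B:[stop] C:[data] D:[]
After 8 (process(A)): A:[] B:[stop] C:[data] D:[]
After 9 (process(D)): A:[] B:[stop] C:[data] D:[]
After 10 (send(from=C, to=D, msg='pong')): A:[] B:[stop] C:[data] D:[pong]
After 11 (send(from=B, to=C, msg='bye')): A:[] B:[stop] C:[data,bye] D:[pong]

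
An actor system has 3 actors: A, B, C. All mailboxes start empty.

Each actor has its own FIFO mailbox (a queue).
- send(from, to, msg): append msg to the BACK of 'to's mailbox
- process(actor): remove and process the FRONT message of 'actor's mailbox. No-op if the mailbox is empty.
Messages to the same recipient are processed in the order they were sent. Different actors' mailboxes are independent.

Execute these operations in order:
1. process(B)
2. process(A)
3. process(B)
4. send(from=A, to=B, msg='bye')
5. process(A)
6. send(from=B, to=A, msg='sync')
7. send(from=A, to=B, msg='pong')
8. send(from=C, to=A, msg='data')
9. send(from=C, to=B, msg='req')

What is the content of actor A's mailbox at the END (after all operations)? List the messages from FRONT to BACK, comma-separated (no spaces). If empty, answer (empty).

Answer: sync,data

Derivation:
After 1 (process(B)): A:[] B:[] C:[]
After 2 (process(A)): A:[] B:[] C:[]
After 3 (process(B)): A:[] B:[] C:[]
After 4 (send(from=A, to=B, msg='bye')): A:[] B:[bye] C:[]
After 5 (process(A)): A:[] B:[bye] C:[]
After 6 (send(from=B, to=A, msg='sync')): A:[sync] B:[bye] C:[]
After 7 (send(from=A, to=B, msg='pong')): A:[sync] B:[bye,pong] C:[]
After 8 (send(from=C, to=A, msg='data')): A:[sync,data] B:[bye,pong] C:[]
After 9 (send(from=C, to=B, msg='req')): A:[sync,data] B:[bye,pong,req] C:[]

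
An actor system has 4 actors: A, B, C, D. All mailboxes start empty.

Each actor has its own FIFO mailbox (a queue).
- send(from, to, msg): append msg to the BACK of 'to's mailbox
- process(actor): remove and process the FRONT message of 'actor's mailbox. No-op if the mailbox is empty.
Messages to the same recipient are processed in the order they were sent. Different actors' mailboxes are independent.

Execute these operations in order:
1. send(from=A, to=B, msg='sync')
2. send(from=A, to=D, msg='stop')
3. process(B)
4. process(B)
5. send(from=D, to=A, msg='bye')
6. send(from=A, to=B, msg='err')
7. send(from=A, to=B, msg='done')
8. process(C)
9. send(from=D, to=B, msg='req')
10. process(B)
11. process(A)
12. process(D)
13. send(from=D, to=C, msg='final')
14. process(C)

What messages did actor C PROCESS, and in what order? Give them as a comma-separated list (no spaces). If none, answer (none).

Answer: final

Derivation:
After 1 (send(from=A, to=B, msg='sync')): A:[] B:[sync] C:[] D:[]
After 2 (send(from=A, to=D, msg='stop')): A:[] B:[sync] C:[] D:[stop]
After 3 (process(B)): A:[] B:[] C:[] D:[stop]
After 4 (process(B)): A:[] B:[] C:[] D:[stop]
After 5 (send(from=D, to=A, msg='bye')): A:[bye] B:[] C:[] D:[stop]
After 6 (send(from=A, to=B, msg='err')): A:[bye] B:[err] C:[] D:[stop]
After 7 (send(from=A, to=B, msg='done')): A:[bye] B:[err,done] C:[] D:[stop]
After 8 (process(C)): A:[bye] B:[err,done] C:[] D:[stop]
After 9 (send(from=D, to=B, msg='req')): A:[bye] B:[err,done,req] C:[] D:[stop]
After 10 (process(B)): A:[bye] B:[done,req] C:[] D:[stop]
After 11 (process(A)): A:[] B:[done,req] C:[] D:[stop]
After 12 (process(D)): A:[] B:[done,req] C:[] D:[]
After 13 (send(from=D, to=C, msg='final')): A:[] B:[done,req] C:[final] D:[]
After 14 (process(C)): A:[] B:[done,req] C:[] D:[]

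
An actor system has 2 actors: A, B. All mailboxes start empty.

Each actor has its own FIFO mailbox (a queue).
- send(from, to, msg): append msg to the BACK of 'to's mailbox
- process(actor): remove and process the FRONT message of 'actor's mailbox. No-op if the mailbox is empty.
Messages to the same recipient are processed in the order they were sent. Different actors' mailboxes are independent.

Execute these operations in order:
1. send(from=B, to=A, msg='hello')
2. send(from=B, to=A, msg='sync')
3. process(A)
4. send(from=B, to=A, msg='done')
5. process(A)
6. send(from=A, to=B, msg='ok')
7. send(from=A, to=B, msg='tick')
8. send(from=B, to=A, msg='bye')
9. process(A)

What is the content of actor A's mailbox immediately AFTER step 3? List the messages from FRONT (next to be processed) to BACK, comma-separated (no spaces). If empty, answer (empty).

After 1 (send(from=B, to=A, msg='hello')): A:[hello] B:[]
After 2 (send(from=B, to=A, msg='sync')): A:[hello,sync] B:[]
After 3 (process(A)): A:[sync] B:[]

sync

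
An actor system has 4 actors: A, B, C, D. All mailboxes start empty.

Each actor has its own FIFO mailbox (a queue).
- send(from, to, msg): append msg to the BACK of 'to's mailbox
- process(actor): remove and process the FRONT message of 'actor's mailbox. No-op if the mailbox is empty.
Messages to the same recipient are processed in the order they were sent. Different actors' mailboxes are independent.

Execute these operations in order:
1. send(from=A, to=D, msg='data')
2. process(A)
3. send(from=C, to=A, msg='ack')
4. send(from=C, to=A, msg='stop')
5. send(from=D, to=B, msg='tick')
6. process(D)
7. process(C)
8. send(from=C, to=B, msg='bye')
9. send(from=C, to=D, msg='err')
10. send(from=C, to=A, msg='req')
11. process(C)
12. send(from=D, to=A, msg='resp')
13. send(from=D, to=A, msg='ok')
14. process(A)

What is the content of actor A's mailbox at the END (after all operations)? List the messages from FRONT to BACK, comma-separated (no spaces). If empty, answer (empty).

Answer: stop,req,resp,ok

Derivation:
After 1 (send(from=A, to=D, msg='data')): A:[] B:[] C:[] D:[data]
After 2 (process(A)): A:[] B:[] C:[] D:[data]
After 3 (send(from=C, to=A, msg='ack')): A:[ack] B:[] C:[] D:[data]
After 4 (send(from=C, to=A, msg='stop')): A:[ack,stop] B:[] C:[] D:[data]
After 5 (send(from=D, to=B, msg='tick')): A:[ack,stop] B:[tick] C:[] D:[data]
After 6 (process(D)): A:[ack,stop] B:[tick] C:[] D:[]
After 7 (process(C)): A:[ack,stop] B:[tick] C:[] D:[]
After 8 (send(from=C, to=B, msg='bye')): A:[ack,stop] B:[tick,bye] C:[] D:[]
After 9 (send(from=C, to=D, msg='err')): A:[ack,stop] B:[tick,bye] C:[] D:[err]
After 10 (send(from=C, to=A, msg='req')): A:[ack,stop,req] B:[tick,bye] C:[] D:[err]
After 11 (process(C)): A:[ack,stop,req] B:[tick,bye] C:[] D:[err]
After 12 (send(from=D, to=A, msg='resp')): A:[ack,stop,req,resp] B:[tick,bye] C:[] D:[err]
After 13 (send(from=D, to=A, msg='ok')): A:[ack,stop,req,resp,ok] B:[tick,bye] C:[] D:[err]
After 14 (process(A)): A:[stop,req,resp,ok] B:[tick,bye] C:[] D:[err]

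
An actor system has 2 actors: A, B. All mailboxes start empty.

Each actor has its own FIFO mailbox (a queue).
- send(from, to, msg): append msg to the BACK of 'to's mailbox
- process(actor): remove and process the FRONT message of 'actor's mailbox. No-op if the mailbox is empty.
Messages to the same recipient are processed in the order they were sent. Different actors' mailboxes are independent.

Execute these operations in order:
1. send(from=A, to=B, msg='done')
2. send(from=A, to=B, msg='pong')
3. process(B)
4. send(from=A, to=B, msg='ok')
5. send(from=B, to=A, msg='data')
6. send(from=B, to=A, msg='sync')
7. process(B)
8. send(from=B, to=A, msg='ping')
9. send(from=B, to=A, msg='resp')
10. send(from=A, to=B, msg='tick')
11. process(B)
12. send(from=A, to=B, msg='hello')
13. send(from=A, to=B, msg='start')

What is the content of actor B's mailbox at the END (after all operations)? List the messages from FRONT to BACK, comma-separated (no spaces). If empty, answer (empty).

Answer: tick,hello,start

Derivation:
After 1 (send(from=A, to=B, msg='done')): A:[] B:[done]
After 2 (send(from=A, to=B, msg='pong')): A:[] B:[done,pong]
After 3 (process(B)): A:[] B:[pong]
After 4 (send(from=A, to=B, msg='ok')): A:[] B:[pong,ok]
After 5 (send(from=B, to=A, msg='data')): A:[data] B:[pong,ok]
After 6 (send(from=B, to=A, msg='sync')): A:[data,sync] B:[pong,ok]
After 7 (process(B)): A:[data,sync] B:[ok]
After 8 (send(from=B, to=A, msg='ping')): A:[data,sync,ping] B:[ok]
After 9 (send(from=B, to=A, msg='resp')): A:[data,sync,ping,resp] B:[ok]
After 10 (send(from=A, to=B, msg='tick')): A:[data,sync,ping,resp] B:[ok,tick]
After 11 (process(B)): A:[data,sync,ping,resp] B:[tick]
After 12 (send(from=A, to=B, msg='hello')): A:[data,sync,ping,resp] B:[tick,hello]
After 13 (send(from=A, to=B, msg='start')): A:[data,sync,ping,resp] B:[tick,hello,start]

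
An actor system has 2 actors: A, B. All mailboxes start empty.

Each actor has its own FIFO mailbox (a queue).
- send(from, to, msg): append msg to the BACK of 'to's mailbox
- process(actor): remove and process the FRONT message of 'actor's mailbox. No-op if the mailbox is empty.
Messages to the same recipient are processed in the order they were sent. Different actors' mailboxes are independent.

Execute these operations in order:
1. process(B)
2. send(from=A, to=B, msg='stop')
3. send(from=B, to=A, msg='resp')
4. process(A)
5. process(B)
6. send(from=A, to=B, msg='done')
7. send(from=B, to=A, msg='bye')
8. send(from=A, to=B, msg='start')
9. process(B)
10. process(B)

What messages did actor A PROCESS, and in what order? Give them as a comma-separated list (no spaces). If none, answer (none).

Answer: resp

Derivation:
After 1 (process(B)): A:[] B:[]
After 2 (send(from=A, to=B, msg='stop')): A:[] B:[stop]
After 3 (send(from=B, to=A, msg='resp')): A:[resp] B:[stop]
After 4 (process(A)): A:[] B:[stop]
After 5 (process(B)): A:[] B:[]
After 6 (send(from=A, to=B, msg='done')): A:[] B:[done]
After 7 (send(from=B, to=A, msg='bye')): A:[bye] B:[done]
After 8 (send(from=A, to=B, msg='start')): A:[bye] B:[done,start]
After 9 (process(B)): A:[bye] B:[start]
After 10 (process(B)): A:[bye] B:[]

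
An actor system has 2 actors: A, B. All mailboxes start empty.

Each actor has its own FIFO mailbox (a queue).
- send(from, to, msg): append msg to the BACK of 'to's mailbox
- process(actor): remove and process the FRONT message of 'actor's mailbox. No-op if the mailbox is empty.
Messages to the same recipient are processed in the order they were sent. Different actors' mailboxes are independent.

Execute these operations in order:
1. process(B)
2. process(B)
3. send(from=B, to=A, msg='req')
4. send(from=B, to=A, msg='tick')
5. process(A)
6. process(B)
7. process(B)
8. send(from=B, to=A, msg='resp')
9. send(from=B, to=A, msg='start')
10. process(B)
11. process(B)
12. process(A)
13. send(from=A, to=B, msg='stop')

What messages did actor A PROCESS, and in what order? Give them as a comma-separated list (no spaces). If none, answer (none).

After 1 (process(B)): A:[] B:[]
After 2 (process(B)): A:[] B:[]
After 3 (send(from=B, to=A, msg='req')): A:[req] B:[]
After 4 (send(from=B, to=A, msg='tick')): A:[req,tick] B:[]
After 5 (process(A)): A:[tick] B:[]
After 6 (process(B)): A:[tick] B:[]
After 7 (process(B)): A:[tick] B:[]
After 8 (send(from=B, to=A, msg='resp')): A:[tick,resp] B:[]
After 9 (send(from=B, to=A, msg='start')): A:[tick,resp,start] B:[]
After 10 (process(B)): A:[tick,resp,start] B:[]
After 11 (process(B)): A:[tick,resp,start] B:[]
After 12 (process(A)): A:[resp,start] B:[]
After 13 (send(from=A, to=B, msg='stop')): A:[resp,start] B:[stop]

Answer: req,tick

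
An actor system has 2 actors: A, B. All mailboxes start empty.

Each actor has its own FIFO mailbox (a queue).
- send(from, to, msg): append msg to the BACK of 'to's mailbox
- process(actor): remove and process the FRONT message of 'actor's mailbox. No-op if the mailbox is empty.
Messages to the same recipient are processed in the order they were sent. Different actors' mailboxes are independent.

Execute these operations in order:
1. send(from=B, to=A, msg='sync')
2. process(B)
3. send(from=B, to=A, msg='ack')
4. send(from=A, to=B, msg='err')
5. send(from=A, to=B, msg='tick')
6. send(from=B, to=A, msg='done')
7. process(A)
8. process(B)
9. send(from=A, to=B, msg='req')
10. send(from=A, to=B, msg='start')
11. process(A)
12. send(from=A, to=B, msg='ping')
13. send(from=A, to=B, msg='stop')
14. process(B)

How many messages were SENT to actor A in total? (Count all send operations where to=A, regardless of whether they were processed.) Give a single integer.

After 1 (send(from=B, to=A, msg='sync')): A:[sync] B:[]
After 2 (process(B)): A:[sync] B:[]
After 3 (send(from=B, to=A, msg='ack')): A:[sync,ack] B:[]
After 4 (send(from=A, to=B, msg='err')): A:[sync,ack] B:[err]
After 5 (send(from=A, to=B, msg='tick')): A:[sync,ack] B:[err,tick]
After 6 (send(from=B, to=A, msg='done')): A:[sync,ack,done] B:[err,tick]
After 7 (process(A)): A:[ack,done] B:[err,tick]
After 8 (process(B)): A:[ack,done] B:[tick]
After 9 (send(from=A, to=B, msg='req')): A:[ack,done] B:[tick,req]
After 10 (send(from=A, to=B, msg='start')): A:[ack,done] B:[tick,req,start]
After 11 (process(A)): A:[done] B:[tick,req,start]
After 12 (send(from=A, to=B, msg='ping')): A:[done] B:[tick,req,start,ping]
After 13 (send(from=A, to=B, msg='stop')): A:[done] B:[tick,req,start,ping,stop]
After 14 (process(B)): A:[done] B:[req,start,ping,stop]

Answer: 3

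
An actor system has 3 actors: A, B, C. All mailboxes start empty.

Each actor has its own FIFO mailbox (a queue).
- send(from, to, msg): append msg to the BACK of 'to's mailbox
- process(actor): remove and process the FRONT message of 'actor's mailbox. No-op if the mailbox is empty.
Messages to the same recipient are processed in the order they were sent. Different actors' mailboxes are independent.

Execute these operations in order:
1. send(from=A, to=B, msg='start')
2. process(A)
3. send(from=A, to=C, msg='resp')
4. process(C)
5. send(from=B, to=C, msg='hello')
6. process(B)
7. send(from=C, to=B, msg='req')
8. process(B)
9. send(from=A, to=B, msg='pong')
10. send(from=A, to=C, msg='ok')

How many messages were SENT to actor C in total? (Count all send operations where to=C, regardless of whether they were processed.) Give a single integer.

Answer: 3

Derivation:
After 1 (send(from=A, to=B, msg='start')): A:[] B:[start] C:[]
After 2 (process(A)): A:[] B:[start] C:[]
After 3 (send(from=A, to=C, msg='resp')): A:[] B:[start] C:[resp]
After 4 (process(C)): A:[] B:[start] C:[]
After 5 (send(from=B, to=C, msg='hello')): A:[] B:[start] C:[hello]
After 6 (process(B)): A:[] B:[] C:[hello]
After 7 (send(from=C, to=B, msg='req')): A:[] B:[req] C:[hello]
After 8 (process(B)): A:[] B:[] C:[hello]
After 9 (send(from=A, to=B, msg='pong')): A:[] B:[pong] C:[hello]
After 10 (send(from=A, to=C, msg='ok')): A:[] B:[pong] C:[hello,ok]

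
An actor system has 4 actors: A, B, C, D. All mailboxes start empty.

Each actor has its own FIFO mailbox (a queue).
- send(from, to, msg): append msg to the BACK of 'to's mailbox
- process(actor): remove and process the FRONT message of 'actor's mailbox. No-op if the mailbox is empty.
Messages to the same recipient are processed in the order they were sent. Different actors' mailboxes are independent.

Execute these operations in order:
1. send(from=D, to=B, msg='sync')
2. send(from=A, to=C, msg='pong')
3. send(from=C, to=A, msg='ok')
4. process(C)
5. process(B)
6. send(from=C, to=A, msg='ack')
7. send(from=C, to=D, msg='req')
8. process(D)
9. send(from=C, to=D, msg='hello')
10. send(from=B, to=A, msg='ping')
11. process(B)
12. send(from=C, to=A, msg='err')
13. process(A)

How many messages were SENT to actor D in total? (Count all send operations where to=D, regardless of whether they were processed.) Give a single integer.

Answer: 2

Derivation:
After 1 (send(from=D, to=B, msg='sync')): A:[] B:[sync] C:[] D:[]
After 2 (send(from=A, to=C, msg='pong')): A:[] B:[sync] C:[pong] D:[]
After 3 (send(from=C, to=A, msg='ok')): A:[ok] B:[sync] C:[pong] D:[]
After 4 (process(C)): A:[ok] B:[sync] C:[] D:[]
After 5 (process(B)): A:[ok] B:[] C:[] D:[]
After 6 (send(from=C, to=A, msg='ack')): A:[ok,ack] B:[] C:[] D:[]
After 7 (send(from=C, to=D, msg='req')): A:[ok,ack] B:[] C:[] D:[req]
After 8 (process(D)): A:[ok,ack] B:[] C:[] D:[]
After 9 (send(from=C, to=D, msg='hello')): A:[ok,ack] B:[] C:[] D:[hello]
After 10 (send(from=B, to=A, msg='ping')): A:[ok,ack,ping] B:[] C:[] D:[hello]
After 11 (process(B)): A:[ok,ack,ping] B:[] C:[] D:[hello]
After 12 (send(from=C, to=A, msg='err')): A:[ok,ack,ping,err] B:[] C:[] D:[hello]
After 13 (process(A)): A:[ack,ping,err] B:[] C:[] D:[hello]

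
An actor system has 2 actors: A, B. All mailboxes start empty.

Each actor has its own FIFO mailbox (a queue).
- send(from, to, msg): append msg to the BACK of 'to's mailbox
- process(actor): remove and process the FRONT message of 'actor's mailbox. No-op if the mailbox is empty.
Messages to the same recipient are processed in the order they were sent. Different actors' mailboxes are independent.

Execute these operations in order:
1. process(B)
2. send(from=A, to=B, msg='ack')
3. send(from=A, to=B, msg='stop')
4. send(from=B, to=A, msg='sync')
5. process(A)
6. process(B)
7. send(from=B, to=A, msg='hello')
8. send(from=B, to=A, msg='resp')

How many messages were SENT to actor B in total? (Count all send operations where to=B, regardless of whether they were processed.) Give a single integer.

After 1 (process(B)): A:[] B:[]
After 2 (send(from=A, to=B, msg='ack')): A:[] B:[ack]
After 3 (send(from=A, to=B, msg='stop')): A:[] B:[ack,stop]
After 4 (send(from=B, to=A, msg='sync')): A:[sync] B:[ack,stop]
After 5 (process(A)): A:[] B:[ack,stop]
After 6 (process(B)): A:[] B:[stop]
After 7 (send(from=B, to=A, msg='hello')): A:[hello] B:[stop]
After 8 (send(from=B, to=A, msg='resp')): A:[hello,resp] B:[stop]

Answer: 2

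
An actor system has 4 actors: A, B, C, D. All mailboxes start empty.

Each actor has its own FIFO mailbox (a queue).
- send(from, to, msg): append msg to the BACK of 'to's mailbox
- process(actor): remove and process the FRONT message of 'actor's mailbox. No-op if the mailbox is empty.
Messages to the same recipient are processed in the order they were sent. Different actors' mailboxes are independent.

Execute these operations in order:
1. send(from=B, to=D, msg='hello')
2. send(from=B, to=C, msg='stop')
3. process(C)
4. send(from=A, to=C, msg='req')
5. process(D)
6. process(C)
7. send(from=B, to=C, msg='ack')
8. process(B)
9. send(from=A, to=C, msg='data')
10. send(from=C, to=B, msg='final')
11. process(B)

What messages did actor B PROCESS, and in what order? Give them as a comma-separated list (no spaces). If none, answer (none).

Answer: final

Derivation:
After 1 (send(from=B, to=D, msg='hello')): A:[] B:[] C:[] D:[hello]
After 2 (send(from=B, to=C, msg='stop')): A:[] B:[] C:[stop] D:[hello]
After 3 (process(C)): A:[] B:[] C:[] D:[hello]
After 4 (send(from=A, to=C, msg='req')): A:[] B:[] C:[req] D:[hello]
After 5 (process(D)): A:[] B:[] C:[req] D:[]
After 6 (process(C)): A:[] B:[] C:[] D:[]
After 7 (send(from=B, to=C, msg='ack')): A:[] B:[] C:[ack] D:[]
After 8 (process(B)): A:[] B:[] C:[ack] D:[]
After 9 (send(from=A, to=C, msg='data')): A:[] B:[] C:[ack,data] D:[]
After 10 (send(from=C, to=B, msg='final')): A:[] B:[final] C:[ack,data] D:[]
After 11 (process(B)): A:[] B:[] C:[ack,data] D:[]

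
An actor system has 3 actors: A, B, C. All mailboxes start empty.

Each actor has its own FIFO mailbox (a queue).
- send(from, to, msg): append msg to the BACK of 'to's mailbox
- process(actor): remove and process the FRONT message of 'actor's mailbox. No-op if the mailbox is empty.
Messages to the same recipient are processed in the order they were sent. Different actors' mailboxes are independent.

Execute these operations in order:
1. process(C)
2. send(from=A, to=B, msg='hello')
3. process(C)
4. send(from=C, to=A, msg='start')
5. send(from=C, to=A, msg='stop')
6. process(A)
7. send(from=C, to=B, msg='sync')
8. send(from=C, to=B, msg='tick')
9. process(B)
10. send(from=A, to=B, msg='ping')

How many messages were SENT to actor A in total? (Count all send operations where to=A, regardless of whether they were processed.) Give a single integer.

After 1 (process(C)): A:[] B:[] C:[]
After 2 (send(from=A, to=B, msg='hello')): A:[] B:[hello] C:[]
After 3 (process(C)): A:[] B:[hello] C:[]
After 4 (send(from=C, to=A, msg='start')): A:[start] B:[hello] C:[]
After 5 (send(from=C, to=A, msg='stop')): A:[start,stop] B:[hello] C:[]
After 6 (process(A)): A:[stop] B:[hello] C:[]
After 7 (send(from=C, to=B, msg='sync')): A:[stop] B:[hello,sync] C:[]
After 8 (send(from=C, to=B, msg='tick')): A:[stop] B:[hello,sync,tick] C:[]
After 9 (process(B)): A:[stop] B:[sync,tick] C:[]
After 10 (send(from=A, to=B, msg='ping')): A:[stop] B:[sync,tick,ping] C:[]

Answer: 2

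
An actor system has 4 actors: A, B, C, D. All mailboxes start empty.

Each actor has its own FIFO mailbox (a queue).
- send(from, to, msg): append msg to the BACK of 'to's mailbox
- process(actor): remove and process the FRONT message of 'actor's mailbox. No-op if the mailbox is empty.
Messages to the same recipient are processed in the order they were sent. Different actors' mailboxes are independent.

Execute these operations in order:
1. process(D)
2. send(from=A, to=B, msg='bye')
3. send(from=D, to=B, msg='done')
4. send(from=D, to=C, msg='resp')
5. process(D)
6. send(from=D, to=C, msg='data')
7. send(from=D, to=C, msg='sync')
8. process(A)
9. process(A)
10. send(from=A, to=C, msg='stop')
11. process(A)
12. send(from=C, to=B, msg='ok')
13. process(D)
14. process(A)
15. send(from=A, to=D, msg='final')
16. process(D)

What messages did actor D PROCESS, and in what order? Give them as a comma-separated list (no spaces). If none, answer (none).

Answer: final

Derivation:
After 1 (process(D)): A:[] B:[] C:[] D:[]
After 2 (send(from=A, to=B, msg='bye')): A:[] B:[bye] C:[] D:[]
After 3 (send(from=D, to=B, msg='done')): A:[] B:[bye,done] C:[] D:[]
After 4 (send(from=D, to=C, msg='resp')): A:[] B:[bye,done] C:[resp] D:[]
After 5 (process(D)): A:[] B:[bye,done] C:[resp] D:[]
After 6 (send(from=D, to=C, msg='data')): A:[] B:[bye,done] C:[resp,data] D:[]
After 7 (send(from=D, to=C, msg='sync')): A:[] B:[bye,done] C:[resp,data,sync] D:[]
After 8 (process(A)): A:[] B:[bye,done] C:[resp,data,sync] D:[]
After 9 (process(A)): A:[] B:[bye,done] C:[resp,data,sync] D:[]
After 10 (send(from=A, to=C, msg='stop')): A:[] B:[bye,done] C:[resp,data,sync,stop] D:[]
After 11 (process(A)): A:[] B:[bye,done] C:[resp,data,sync,stop] D:[]
After 12 (send(from=C, to=B, msg='ok')): A:[] B:[bye,done,ok] C:[resp,data,sync,stop] D:[]
After 13 (process(D)): A:[] B:[bye,done,ok] C:[resp,data,sync,stop] D:[]
After 14 (process(A)): A:[] B:[bye,done,ok] C:[resp,data,sync,stop] D:[]
After 15 (send(from=A, to=D, msg='final')): A:[] B:[bye,done,ok] C:[resp,data,sync,stop] D:[final]
After 16 (process(D)): A:[] B:[bye,done,ok] C:[resp,data,sync,stop] D:[]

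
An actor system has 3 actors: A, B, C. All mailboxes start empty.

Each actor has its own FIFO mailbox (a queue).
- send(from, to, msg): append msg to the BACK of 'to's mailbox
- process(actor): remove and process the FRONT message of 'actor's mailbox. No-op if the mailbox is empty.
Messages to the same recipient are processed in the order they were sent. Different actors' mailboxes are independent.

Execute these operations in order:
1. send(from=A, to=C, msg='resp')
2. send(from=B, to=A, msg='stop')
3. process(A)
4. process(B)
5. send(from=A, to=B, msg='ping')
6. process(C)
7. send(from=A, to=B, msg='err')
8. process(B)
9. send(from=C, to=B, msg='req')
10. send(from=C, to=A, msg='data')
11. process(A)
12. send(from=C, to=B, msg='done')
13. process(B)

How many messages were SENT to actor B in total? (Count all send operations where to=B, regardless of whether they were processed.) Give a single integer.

After 1 (send(from=A, to=C, msg='resp')): A:[] B:[] C:[resp]
After 2 (send(from=B, to=A, msg='stop')): A:[stop] B:[] C:[resp]
After 3 (process(A)): A:[] B:[] C:[resp]
After 4 (process(B)): A:[] B:[] C:[resp]
After 5 (send(from=A, to=B, msg='ping')): A:[] B:[ping] C:[resp]
After 6 (process(C)): A:[] B:[ping] C:[]
After 7 (send(from=A, to=B, msg='err')): A:[] B:[ping,err] C:[]
After 8 (process(B)): A:[] B:[err] C:[]
After 9 (send(from=C, to=B, msg='req')): A:[] B:[err,req] C:[]
After 10 (send(from=C, to=A, msg='data')): A:[data] B:[err,req] C:[]
After 11 (process(A)): A:[] B:[err,req] C:[]
After 12 (send(from=C, to=B, msg='done')): A:[] B:[err,req,done] C:[]
After 13 (process(B)): A:[] B:[req,done] C:[]

Answer: 4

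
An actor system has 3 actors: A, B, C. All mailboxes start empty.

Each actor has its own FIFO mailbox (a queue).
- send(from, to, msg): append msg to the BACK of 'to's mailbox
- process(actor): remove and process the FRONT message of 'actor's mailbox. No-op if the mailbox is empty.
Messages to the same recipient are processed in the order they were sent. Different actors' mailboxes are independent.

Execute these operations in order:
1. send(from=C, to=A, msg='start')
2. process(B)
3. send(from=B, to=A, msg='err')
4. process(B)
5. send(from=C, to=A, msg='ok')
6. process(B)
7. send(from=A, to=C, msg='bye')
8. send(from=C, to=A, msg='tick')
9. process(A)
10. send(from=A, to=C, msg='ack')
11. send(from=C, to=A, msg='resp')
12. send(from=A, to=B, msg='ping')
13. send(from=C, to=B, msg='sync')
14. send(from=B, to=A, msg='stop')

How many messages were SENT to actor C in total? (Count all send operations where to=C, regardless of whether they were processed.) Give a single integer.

After 1 (send(from=C, to=A, msg='start')): A:[start] B:[] C:[]
After 2 (process(B)): A:[start] B:[] C:[]
After 3 (send(from=B, to=A, msg='err')): A:[start,err] B:[] C:[]
After 4 (process(B)): A:[start,err] B:[] C:[]
After 5 (send(from=C, to=A, msg='ok')): A:[start,err,ok] B:[] C:[]
After 6 (process(B)): A:[start,err,ok] B:[] C:[]
After 7 (send(from=A, to=C, msg='bye')): A:[start,err,ok] B:[] C:[bye]
After 8 (send(from=C, to=A, msg='tick')): A:[start,err,ok,tick] B:[] C:[bye]
After 9 (process(A)): A:[err,ok,tick] B:[] C:[bye]
After 10 (send(from=A, to=C, msg='ack')): A:[err,ok,tick] B:[] C:[bye,ack]
After 11 (send(from=C, to=A, msg='resp')): A:[err,ok,tick,resp] B:[] C:[bye,ack]
After 12 (send(from=A, to=B, msg='ping')): A:[err,ok,tick,resp] B:[ping] C:[bye,ack]
After 13 (send(from=C, to=B, msg='sync')): A:[err,ok,tick,resp] B:[ping,sync] C:[bye,ack]
After 14 (send(from=B, to=A, msg='stop')): A:[err,ok,tick,resp,stop] B:[ping,sync] C:[bye,ack]

Answer: 2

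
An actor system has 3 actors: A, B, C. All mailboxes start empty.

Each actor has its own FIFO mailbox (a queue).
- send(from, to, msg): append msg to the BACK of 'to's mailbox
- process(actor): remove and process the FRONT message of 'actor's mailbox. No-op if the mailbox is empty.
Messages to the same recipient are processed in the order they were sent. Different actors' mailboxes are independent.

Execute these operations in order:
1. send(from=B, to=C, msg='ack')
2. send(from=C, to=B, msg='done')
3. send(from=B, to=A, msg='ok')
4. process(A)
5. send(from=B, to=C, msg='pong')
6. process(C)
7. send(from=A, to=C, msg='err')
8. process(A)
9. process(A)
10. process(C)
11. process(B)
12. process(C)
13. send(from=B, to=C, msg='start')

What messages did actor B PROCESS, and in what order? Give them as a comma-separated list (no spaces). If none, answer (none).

After 1 (send(from=B, to=C, msg='ack')): A:[] B:[] C:[ack]
After 2 (send(from=C, to=B, msg='done')): A:[] B:[done] C:[ack]
After 3 (send(from=B, to=A, msg='ok')): A:[ok] B:[done] C:[ack]
After 4 (process(A)): A:[] B:[done] C:[ack]
After 5 (send(from=B, to=C, msg='pong')): A:[] B:[done] C:[ack,pong]
After 6 (process(C)): A:[] B:[done] C:[pong]
After 7 (send(from=A, to=C, msg='err')): A:[] B:[done] C:[pong,err]
After 8 (process(A)): A:[] B:[done] C:[pong,err]
After 9 (process(A)): A:[] B:[done] C:[pong,err]
After 10 (process(C)): A:[] B:[done] C:[err]
After 11 (process(B)): A:[] B:[] C:[err]
After 12 (process(C)): A:[] B:[] C:[]
After 13 (send(from=B, to=C, msg='start')): A:[] B:[] C:[start]

Answer: done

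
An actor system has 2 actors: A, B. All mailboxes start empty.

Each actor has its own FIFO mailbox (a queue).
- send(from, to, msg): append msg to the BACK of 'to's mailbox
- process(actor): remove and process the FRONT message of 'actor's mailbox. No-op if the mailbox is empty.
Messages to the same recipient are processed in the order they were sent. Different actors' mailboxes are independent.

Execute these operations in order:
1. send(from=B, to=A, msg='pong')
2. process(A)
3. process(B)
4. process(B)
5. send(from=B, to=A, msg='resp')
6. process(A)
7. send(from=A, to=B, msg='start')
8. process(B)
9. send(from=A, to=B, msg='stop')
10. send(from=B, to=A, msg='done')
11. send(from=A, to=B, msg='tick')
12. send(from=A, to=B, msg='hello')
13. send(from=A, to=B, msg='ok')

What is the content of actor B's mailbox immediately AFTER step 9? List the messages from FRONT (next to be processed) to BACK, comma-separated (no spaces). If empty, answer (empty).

After 1 (send(from=B, to=A, msg='pong')): A:[pong] B:[]
After 2 (process(A)): A:[] B:[]
After 3 (process(B)): A:[] B:[]
After 4 (process(B)): A:[] B:[]
After 5 (send(from=B, to=A, msg='resp')): A:[resp] B:[]
After 6 (process(A)): A:[] B:[]
After 7 (send(from=A, to=B, msg='start')): A:[] B:[start]
After 8 (process(B)): A:[] B:[]
After 9 (send(from=A, to=B, msg='stop')): A:[] B:[stop]

stop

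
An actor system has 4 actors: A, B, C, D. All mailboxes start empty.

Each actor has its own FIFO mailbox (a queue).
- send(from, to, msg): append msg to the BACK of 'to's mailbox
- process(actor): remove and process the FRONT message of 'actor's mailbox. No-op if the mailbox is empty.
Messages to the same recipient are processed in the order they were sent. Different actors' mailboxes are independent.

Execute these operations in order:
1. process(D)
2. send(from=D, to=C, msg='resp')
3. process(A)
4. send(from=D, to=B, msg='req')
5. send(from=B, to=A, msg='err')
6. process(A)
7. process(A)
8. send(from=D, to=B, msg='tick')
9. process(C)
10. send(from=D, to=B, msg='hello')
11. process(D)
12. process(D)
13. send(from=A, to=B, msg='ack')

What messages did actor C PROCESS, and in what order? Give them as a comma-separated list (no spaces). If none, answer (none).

After 1 (process(D)): A:[] B:[] C:[] D:[]
After 2 (send(from=D, to=C, msg='resp')): A:[] B:[] C:[resp] D:[]
After 3 (process(A)): A:[] B:[] C:[resp] D:[]
After 4 (send(from=D, to=B, msg='req')): A:[] B:[req] C:[resp] D:[]
After 5 (send(from=B, to=A, msg='err')): A:[err] B:[req] C:[resp] D:[]
After 6 (process(A)): A:[] B:[req] C:[resp] D:[]
After 7 (process(A)): A:[] B:[req] C:[resp] D:[]
After 8 (send(from=D, to=B, msg='tick')): A:[] B:[req,tick] C:[resp] D:[]
After 9 (process(C)): A:[] B:[req,tick] C:[] D:[]
After 10 (send(from=D, to=B, msg='hello')): A:[] B:[req,tick,hello] C:[] D:[]
After 11 (process(D)): A:[] B:[req,tick,hello] C:[] D:[]
After 12 (process(D)): A:[] B:[req,tick,hello] C:[] D:[]
After 13 (send(from=A, to=B, msg='ack')): A:[] B:[req,tick,hello,ack] C:[] D:[]

Answer: resp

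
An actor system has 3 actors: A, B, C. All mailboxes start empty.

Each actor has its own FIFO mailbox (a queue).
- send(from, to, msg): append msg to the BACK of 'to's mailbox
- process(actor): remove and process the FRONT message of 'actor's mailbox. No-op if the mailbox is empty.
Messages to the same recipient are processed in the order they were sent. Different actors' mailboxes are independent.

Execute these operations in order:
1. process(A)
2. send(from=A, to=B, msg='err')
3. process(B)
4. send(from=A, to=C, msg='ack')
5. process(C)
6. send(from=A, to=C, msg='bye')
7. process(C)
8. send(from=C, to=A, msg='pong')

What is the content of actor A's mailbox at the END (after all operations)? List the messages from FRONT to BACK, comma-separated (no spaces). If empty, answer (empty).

After 1 (process(A)): A:[] B:[] C:[]
After 2 (send(from=A, to=B, msg='err')): A:[] B:[err] C:[]
After 3 (process(B)): A:[] B:[] C:[]
After 4 (send(from=A, to=C, msg='ack')): A:[] B:[] C:[ack]
After 5 (process(C)): A:[] B:[] C:[]
After 6 (send(from=A, to=C, msg='bye')): A:[] B:[] C:[bye]
After 7 (process(C)): A:[] B:[] C:[]
After 8 (send(from=C, to=A, msg='pong')): A:[pong] B:[] C:[]

Answer: pong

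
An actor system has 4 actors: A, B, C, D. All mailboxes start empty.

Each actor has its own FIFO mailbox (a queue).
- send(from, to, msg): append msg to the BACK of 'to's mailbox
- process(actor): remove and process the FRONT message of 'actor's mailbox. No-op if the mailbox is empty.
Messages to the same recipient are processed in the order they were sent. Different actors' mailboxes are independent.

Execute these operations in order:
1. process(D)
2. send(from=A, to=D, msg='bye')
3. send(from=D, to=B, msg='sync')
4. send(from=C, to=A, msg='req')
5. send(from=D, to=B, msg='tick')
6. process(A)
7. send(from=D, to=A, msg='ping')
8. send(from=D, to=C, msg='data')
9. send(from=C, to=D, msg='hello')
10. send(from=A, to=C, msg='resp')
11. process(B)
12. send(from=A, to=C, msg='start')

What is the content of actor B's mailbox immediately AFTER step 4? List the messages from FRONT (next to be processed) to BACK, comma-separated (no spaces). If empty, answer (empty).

After 1 (process(D)): A:[] B:[] C:[] D:[]
After 2 (send(from=A, to=D, msg='bye')): A:[] B:[] C:[] D:[bye]
After 3 (send(from=D, to=B, msg='sync')): A:[] B:[sync] C:[] D:[bye]
After 4 (send(from=C, to=A, msg='req')): A:[req] B:[sync] C:[] D:[bye]

sync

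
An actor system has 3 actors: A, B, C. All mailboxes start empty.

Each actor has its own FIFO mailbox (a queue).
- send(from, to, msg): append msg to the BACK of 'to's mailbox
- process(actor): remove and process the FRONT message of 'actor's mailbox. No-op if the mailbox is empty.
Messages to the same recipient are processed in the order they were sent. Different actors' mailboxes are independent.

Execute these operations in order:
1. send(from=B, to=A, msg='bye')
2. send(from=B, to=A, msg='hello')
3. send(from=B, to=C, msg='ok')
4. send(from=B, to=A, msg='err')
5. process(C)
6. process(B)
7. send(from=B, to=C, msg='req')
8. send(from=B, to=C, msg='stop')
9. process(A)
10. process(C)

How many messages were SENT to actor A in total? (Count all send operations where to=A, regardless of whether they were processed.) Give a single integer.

After 1 (send(from=B, to=A, msg='bye')): A:[bye] B:[] C:[]
After 2 (send(from=B, to=A, msg='hello')): A:[bye,hello] B:[] C:[]
After 3 (send(from=B, to=C, msg='ok')): A:[bye,hello] B:[] C:[ok]
After 4 (send(from=B, to=A, msg='err')): A:[bye,hello,err] B:[] C:[ok]
After 5 (process(C)): A:[bye,hello,err] B:[] C:[]
After 6 (process(B)): A:[bye,hello,err] B:[] C:[]
After 7 (send(from=B, to=C, msg='req')): A:[bye,hello,err] B:[] C:[req]
After 8 (send(from=B, to=C, msg='stop')): A:[bye,hello,err] B:[] C:[req,stop]
After 9 (process(A)): A:[hello,err] B:[] C:[req,stop]
After 10 (process(C)): A:[hello,err] B:[] C:[stop]

Answer: 3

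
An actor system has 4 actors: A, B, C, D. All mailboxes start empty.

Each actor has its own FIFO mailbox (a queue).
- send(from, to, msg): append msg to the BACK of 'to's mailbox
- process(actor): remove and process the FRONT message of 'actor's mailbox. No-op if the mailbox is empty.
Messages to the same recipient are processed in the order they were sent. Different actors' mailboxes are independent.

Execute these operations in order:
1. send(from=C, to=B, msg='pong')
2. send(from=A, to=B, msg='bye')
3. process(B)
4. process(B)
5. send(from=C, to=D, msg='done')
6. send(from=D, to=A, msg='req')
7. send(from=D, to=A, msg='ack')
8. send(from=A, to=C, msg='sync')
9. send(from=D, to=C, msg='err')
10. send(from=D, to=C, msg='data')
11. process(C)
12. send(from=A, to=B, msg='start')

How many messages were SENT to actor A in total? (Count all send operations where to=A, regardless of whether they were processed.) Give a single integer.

After 1 (send(from=C, to=B, msg='pong')): A:[] B:[pong] C:[] D:[]
After 2 (send(from=A, to=B, msg='bye')): A:[] B:[pong,bye] C:[] D:[]
After 3 (process(B)): A:[] B:[bye] C:[] D:[]
After 4 (process(B)): A:[] B:[] C:[] D:[]
After 5 (send(from=C, to=D, msg='done')): A:[] B:[] C:[] D:[done]
After 6 (send(from=D, to=A, msg='req')): A:[req] B:[] C:[] D:[done]
After 7 (send(from=D, to=A, msg='ack')): A:[req,ack] B:[] C:[] D:[done]
After 8 (send(from=A, to=C, msg='sync')): A:[req,ack] B:[] C:[sync] D:[done]
After 9 (send(from=D, to=C, msg='err')): A:[req,ack] B:[] C:[sync,err] D:[done]
After 10 (send(from=D, to=C, msg='data')): A:[req,ack] B:[] C:[sync,err,data] D:[done]
After 11 (process(C)): A:[req,ack] B:[] C:[err,data] D:[done]
After 12 (send(from=A, to=B, msg='start')): A:[req,ack] B:[start] C:[err,data] D:[done]

Answer: 2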